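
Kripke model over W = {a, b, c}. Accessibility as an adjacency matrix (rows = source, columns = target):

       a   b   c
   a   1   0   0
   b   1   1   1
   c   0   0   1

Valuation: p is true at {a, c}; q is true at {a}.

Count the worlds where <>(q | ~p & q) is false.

a: successors {a}; q | ~p & q there: a:T. ✓
b: successors {a, b, c}; q | ~p & q there: a:T, b:F, c:F. ✓
c: successors {c}; q | ~p & q there: c:F. ✗
Satisfying worlds: {a, b}.
So <>(q | ~p & q) fails at the other 1 world.

1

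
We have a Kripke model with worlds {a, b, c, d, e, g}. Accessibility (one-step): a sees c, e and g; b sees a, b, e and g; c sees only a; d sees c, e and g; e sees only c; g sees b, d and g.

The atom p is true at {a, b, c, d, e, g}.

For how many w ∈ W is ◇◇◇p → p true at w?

a: ◇◇◇p is T, p is T. ✓
b: ◇◇◇p is T, p is T. ✓
c: ◇◇◇p is T, p is T. ✓
d: ◇◇◇p is T, p is T. ✓
e: ◇◇◇p is T, p is T. ✓
g: ◇◇◇p is T, p is T. ✓
Satisfying worlds: {a, b, c, d, e, g}.

6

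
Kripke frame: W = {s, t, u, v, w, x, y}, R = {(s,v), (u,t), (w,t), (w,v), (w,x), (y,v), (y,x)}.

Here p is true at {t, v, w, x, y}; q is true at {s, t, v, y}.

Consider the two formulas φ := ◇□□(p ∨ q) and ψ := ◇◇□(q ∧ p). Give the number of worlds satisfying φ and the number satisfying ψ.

4 and 0

For ◇□□(p ∨ q):
s: successors {v}; □□(p ∨ q) there: v:T. ✓
t: no successors, so ◇□□(p ∨ q) fails. ✗
u: successors {t}; □□(p ∨ q) there: t:T. ✓
v: no successors, so ◇□□(p ∨ q) fails. ✗
w: successors {t, v, x}; □□(p ∨ q) there: t:T, v:T, x:T. ✓
x: no successors, so ◇□□(p ∨ q) fails. ✗
y: successors {v, x}; □□(p ∨ q) there: v:T, x:T. ✓
— 4 worlds.
For ◇◇□(q ∧ p):
s: successors {v}; ◇□(q ∧ p) there: v:F. ✗
t: no successors, so ◇◇□(q ∧ p) fails. ✗
u: successors {t}; ◇□(q ∧ p) there: t:F. ✗
v: no successors, so ◇◇□(q ∧ p) fails. ✗
w: successors {t, v, x}; ◇□(q ∧ p) there: t:F, v:F, x:F. ✗
x: no successors, so ◇◇□(q ∧ p) fails. ✗
y: successors {v, x}; ◇□(q ∧ p) there: v:F, x:F. ✗
— 0 worlds.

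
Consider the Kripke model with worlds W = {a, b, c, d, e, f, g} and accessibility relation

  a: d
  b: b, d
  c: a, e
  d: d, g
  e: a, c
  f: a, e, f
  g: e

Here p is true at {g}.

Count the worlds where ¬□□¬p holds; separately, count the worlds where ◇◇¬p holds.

For ¬□□¬p:
a: □□¬p is F. ✓
b: □□¬p is F. ✓
c: □□¬p is T. ✗
d: □□¬p is F. ✓
e: □□¬p is T. ✗
f: □□¬p is T. ✗
g: □□¬p is T. ✗
— 3 worlds.
For ◇◇¬p:
a: successors {d}; ◇¬p there: d:T. ✓
b: successors {b, d}; ◇¬p there: b:T, d:T. ✓
c: successors {a, e}; ◇¬p there: a:T, e:T. ✓
d: successors {d, g}; ◇¬p there: d:T, g:T. ✓
e: successors {a, c}; ◇¬p there: a:T, c:T. ✓
f: successors {a, e, f}; ◇¬p there: a:T, e:T, f:T. ✓
g: successors {e}; ◇¬p there: e:T. ✓
— 7 worlds.

3 and 7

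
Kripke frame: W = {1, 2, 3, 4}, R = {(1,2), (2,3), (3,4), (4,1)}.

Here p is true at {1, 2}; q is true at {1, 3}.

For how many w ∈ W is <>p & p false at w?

3

1: <>p is T, p is T. ✓
2: <>p is F, p is T. ✗
3: <>p is F, p is F. ✗
4: <>p is T, p is F. ✗
Satisfying worlds: {1}.
So <>p & p fails at the other 3 worlds.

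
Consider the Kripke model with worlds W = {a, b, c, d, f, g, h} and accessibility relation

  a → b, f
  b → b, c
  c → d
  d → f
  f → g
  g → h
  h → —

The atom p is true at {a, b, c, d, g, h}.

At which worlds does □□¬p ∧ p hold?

{c, g, h}

a: □□¬p is F, p is T. ✗
b: □□¬p is F, p is T. ✗
c: □□¬p is T, p is T. ✓
d: □□¬p is F, p is T. ✗
f: □□¬p is F, p is F. ✗
g: □□¬p is T, p is T. ✓
h: □□¬p is T, p is T. ✓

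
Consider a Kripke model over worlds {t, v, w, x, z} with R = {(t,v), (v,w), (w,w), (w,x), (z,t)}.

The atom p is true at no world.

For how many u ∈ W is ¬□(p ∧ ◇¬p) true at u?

t: □(p ∧ ◇¬p) is F. ✓
v: □(p ∧ ◇¬p) is F. ✓
w: □(p ∧ ◇¬p) is F. ✓
x: □(p ∧ ◇¬p) is T. ✗
z: □(p ∧ ◇¬p) is F. ✓
Satisfying worlds: {t, v, w, z}.

4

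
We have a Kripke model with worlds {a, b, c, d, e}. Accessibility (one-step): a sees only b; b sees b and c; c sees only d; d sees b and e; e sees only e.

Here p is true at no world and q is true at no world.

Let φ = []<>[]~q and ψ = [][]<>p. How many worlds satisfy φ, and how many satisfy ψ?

For []<>[]~q:
a: successors {b}; <>[]~q there: b:T. ✓
b: successors {b, c}; <>[]~q there: b:T, c:T. ✓
c: successors {d}; <>[]~q there: d:T. ✓
d: successors {b, e}; <>[]~q there: b:T, e:T. ✓
e: successors {e}; <>[]~q there: e:T. ✓
— 5 worlds.
For [][]<>p:
a: successors {b}; []<>p there: b:F. ✗
b: successors {b, c}; []<>p there: b:F, c:F. ✗
c: successors {d}; []<>p there: d:F. ✗
d: successors {b, e}; []<>p there: b:F, e:F. ✗
e: successors {e}; []<>p there: e:F. ✗
— 0 worlds.

5 and 0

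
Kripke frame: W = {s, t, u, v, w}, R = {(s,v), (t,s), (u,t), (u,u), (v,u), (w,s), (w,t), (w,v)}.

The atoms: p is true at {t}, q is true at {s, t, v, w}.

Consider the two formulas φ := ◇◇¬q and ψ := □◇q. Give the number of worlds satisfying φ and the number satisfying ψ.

4 and 3

For ◇◇¬q:
s: successors {v}; ◇¬q there: v:T. ✓
t: successors {s}; ◇¬q there: s:F. ✗
u: successors {t, u}; ◇¬q there: t:F, u:T. ✓
v: successors {u}; ◇¬q there: u:T. ✓
w: successors {s, t, v}; ◇¬q there: s:F, t:F, v:T. ✓
— 4 worlds.
For □◇q:
s: successors {v}; ◇q there: v:F. ✗
t: successors {s}; ◇q there: s:T. ✓
u: successors {t, u}; ◇q there: t:T, u:T. ✓
v: successors {u}; ◇q there: u:T. ✓
w: successors {s, t, v}; ◇q there: s:T, t:T, v:F. ✗
— 3 worlds.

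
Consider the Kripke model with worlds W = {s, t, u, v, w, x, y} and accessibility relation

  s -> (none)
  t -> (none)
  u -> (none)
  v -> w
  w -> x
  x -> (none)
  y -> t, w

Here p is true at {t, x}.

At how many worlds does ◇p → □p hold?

s: ◇p is F, □p is T. ✓
t: ◇p is F, □p is T. ✓
u: ◇p is F, □p is T. ✓
v: ◇p is F, □p is F. ✓
w: ◇p is T, □p is T. ✓
x: ◇p is F, □p is T. ✓
y: ◇p is T, □p is F. ✗
Satisfying worlds: {s, t, u, v, w, x}.

6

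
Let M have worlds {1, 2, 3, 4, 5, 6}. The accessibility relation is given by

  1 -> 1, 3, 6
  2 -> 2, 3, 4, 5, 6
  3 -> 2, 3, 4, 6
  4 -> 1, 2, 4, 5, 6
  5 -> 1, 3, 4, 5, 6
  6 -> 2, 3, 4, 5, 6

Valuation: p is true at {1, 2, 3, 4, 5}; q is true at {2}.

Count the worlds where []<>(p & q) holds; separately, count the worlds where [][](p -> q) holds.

For []<>(p & q):
1: successors {1, 3, 6}; <>(p & q) there: 1:F, 3:T, 6:T. ✗
2: successors {2, 3, 4, 5, 6}; <>(p & q) there: 2:T, 3:T, 4:T, 5:F, 6:T. ✗
3: successors {2, 3, 4, 6}; <>(p & q) there: 2:T, 3:T, 4:T, 6:T. ✓
4: successors {1, 2, 4, 5, 6}; <>(p & q) there: 1:F, 2:T, 4:T, 5:F, 6:T. ✗
5: successors {1, 3, 4, 5, 6}; <>(p & q) there: 1:F, 3:T, 4:T, 5:F, 6:T. ✗
6: successors {2, 3, 4, 5, 6}; <>(p & q) there: 2:T, 3:T, 4:T, 5:F, 6:T. ✗
— 1 world.
For [][](p -> q):
1: successors {1, 3, 6}; [](p -> q) there: 1:F, 3:F, 6:F. ✗
2: successors {2, 3, 4, 5, 6}; [](p -> q) there: 2:F, 3:F, 4:F, 5:F, 6:F. ✗
3: successors {2, 3, 4, 6}; [](p -> q) there: 2:F, 3:F, 4:F, 6:F. ✗
4: successors {1, 2, 4, 5, 6}; [](p -> q) there: 1:F, 2:F, 4:F, 5:F, 6:F. ✗
5: successors {1, 3, 4, 5, 6}; [](p -> q) there: 1:F, 3:F, 4:F, 5:F, 6:F. ✗
6: successors {2, 3, 4, 5, 6}; [](p -> q) there: 2:F, 3:F, 4:F, 5:F, 6:F. ✗
— 0 worlds.

1 and 0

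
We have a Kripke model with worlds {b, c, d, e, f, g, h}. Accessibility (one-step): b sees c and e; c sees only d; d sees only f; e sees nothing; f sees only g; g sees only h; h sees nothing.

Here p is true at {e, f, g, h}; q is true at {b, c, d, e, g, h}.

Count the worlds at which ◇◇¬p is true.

1

b: successors {c, e}; ◇¬p there: c:T, e:F. ✓
c: successors {d}; ◇¬p there: d:F. ✗
d: successors {f}; ◇¬p there: f:F. ✗
e: no successors, so ◇◇¬p fails. ✗
f: successors {g}; ◇¬p there: g:F. ✗
g: successors {h}; ◇¬p there: h:F. ✗
h: no successors, so ◇◇¬p fails. ✗
Satisfying worlds: {b}.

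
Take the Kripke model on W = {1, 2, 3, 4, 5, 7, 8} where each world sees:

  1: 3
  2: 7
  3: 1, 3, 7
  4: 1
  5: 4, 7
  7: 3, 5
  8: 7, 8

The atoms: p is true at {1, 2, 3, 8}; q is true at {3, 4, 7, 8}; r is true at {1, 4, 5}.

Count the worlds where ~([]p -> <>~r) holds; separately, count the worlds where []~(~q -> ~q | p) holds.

1 and 0

For ~([]p -> <>~r):
1: []p -> <>~r is T. ✗
2: []p -> <>~r is T. ✗
3: []p -> <>~r is T. ✗
4: []p -> <>~r is F. ✓
5: []p -> <>~r is T. ✗
7: []p -> <>~r is T. ✗
8: []p -> <>~r is T. ✗
— 1 world.
For []~(~q -> ~q | p):
1: successors {3}; ~(~q -> ~q | p) there: 3:F. ✗
2: successors {7}; ~(~q -> ~q | p) there: 7:F. ✗
3: successors {1, 3, 7}; ~(~q -> ~q | p) there: 1:F, 3:F, 7:F. ✗
4: successors {1}; ~(~q -> ~q | p) there: 1:F. ✗
5: successors {4, 7}; ~(~q -> ~q | p) there: 4:F, 7:F. ✗
7: successors {3, 5}; ~(~q -> ~q | p) there: 3:F, 5:F. ✗
8: successors {7, 8}; ~(~q -> ~q | p) there: 7:F, 8:F. ✗
— 0 worlds.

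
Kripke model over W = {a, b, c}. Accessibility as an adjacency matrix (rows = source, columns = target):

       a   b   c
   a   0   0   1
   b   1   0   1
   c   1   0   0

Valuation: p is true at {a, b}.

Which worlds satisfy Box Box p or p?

a: Box Box p is T, p is T. ✓
b: Box Box p is F, p is T. ✓
c: Box Box p is F, p is F. ✗

{a, b}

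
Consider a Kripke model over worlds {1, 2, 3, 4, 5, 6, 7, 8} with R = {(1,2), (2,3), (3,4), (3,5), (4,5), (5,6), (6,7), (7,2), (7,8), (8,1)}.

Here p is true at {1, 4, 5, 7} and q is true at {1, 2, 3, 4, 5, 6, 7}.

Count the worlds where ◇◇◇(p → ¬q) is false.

1: successors {2}; ◇◇(p → ¬q) there: 2:F. ✗
2: successors {3}; ◇◇(p → ¬q) there: 3:T. ✓
3: successors {4, 5}; ◇◇(p → ¬q) there: 4:T, 5:F. ✓
4: successors {5}; ◇◇(p → ¬q) there: 5:F. ✗
5: successors {6}; ◇◇(p → ¬q) there: 6:T. ✓
6: successors {7}; ◇◇(p → ¬q) there: 7:T. ✓
7: successors {2, 8}; ◇◇(p → ¬q) there: 2:F, 8:T. ✓
8: successors {1}; ◇◇(p → ¬q) there: 1:T. ✓
Satisfying worlds: {2, 3, 5, 6, 7, 8}.
So ◇◇◇(p → ¬q) fails at the other 2 worlds.

2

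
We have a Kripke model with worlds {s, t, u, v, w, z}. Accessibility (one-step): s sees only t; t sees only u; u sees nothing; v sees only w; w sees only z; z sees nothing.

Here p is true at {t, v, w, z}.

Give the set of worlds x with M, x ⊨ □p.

{s, u, v, w, z}

s: successors {t}; p there: t:T. ✓
t: successors {u}; p there: u:F. ✗
u: no successors, so □p holds vacuously. ✓
v: successors {w}; p there: w:T. ✓
w: successors {z}; p there: z:T. ✓
z: no successors, so □p holds vacuously. ✓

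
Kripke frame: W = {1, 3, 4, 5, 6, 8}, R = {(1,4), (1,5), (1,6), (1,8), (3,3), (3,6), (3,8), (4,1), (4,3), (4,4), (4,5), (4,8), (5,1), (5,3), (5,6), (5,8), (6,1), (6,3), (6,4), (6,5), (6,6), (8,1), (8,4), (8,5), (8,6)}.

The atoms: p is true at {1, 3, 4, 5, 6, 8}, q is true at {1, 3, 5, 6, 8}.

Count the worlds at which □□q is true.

0

1: successors {4, 5, 6, 8}; □q there: 4:F, 5:T, 6:F, 8:F. ✗
3: successors {3, 6, 8}; □q there: 3:T, 6:F, 8:F. ✗
4: successors {1, 3, 4, 5, 8}; □q there: 1:F, 3:T, 4:F, 5:T, 8:F. ✗
5: successors {1, 3, 6, 8}; □q there: 1:F, 3:T, 6:F, 8:F. ✗
6: successors {1, 3, 4, 5, 6}; □q there: 1:F, 3:T, 4:F, 5:T, 6:F. ✗
8: successors {1, 4, 5, 6}; □q there: 1:F, 4:F, 5:T, 6:F. ✗
Satisfying worlds: ∅.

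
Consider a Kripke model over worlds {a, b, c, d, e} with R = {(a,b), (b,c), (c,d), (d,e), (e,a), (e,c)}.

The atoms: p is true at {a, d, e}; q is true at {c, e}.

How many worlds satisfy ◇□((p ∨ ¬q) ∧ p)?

3

a: successors {b}; □((p ∨ ¬q) ∧ p) there: b:F. ✗
b: successors {c}; □((p ∨ ¬q) ∧ p) there: c:T. ✓
c: successors {d}; □((p ∨ ¬q) ∧ p) there: d:T. ✓
d: successors {e}; □((p ∨ ¬q) ∧ p) there: e:F. ✗
e: successors {a, c}; □((p ∨ ¬q) ∧ p) there: a:F, c:T. ✓
Satisfying worlds: {b, c, e}.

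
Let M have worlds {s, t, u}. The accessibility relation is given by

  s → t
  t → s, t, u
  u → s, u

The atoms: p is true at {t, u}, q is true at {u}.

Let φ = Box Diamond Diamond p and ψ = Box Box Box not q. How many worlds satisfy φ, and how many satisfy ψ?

3 and 0

For Box Diamond Diamond p:
s: successors {t}; Diamond Diamond p there: t:T. ✓
t: successors {s, t, u}; Diamond Diamond p there: s:T, t:T, u:T. ✓
u: successors {s, u}; Diamond Diamond p there: s:T, u:T. ✓
— 3 worlds.
For Box Box Box not q:
s: successors {t}; Box Box not q there: t:F. ✗
t: successors {s, t, u}; Box Box not q there: s:F, t:F, u:F. ✗
u: successors {s, u}; Box Box not q there: s:F, u:F. ✗
— 0 worlds.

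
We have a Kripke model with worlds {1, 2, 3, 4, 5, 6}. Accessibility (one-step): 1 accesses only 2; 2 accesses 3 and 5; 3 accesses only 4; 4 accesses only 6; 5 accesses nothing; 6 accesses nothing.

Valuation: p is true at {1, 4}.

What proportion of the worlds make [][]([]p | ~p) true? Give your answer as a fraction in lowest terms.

1: successors {2}; []([]p | ~p) there: 2:T. ✓
2: successors {3, 5}; []([]p | ~p) there: 3:F, 5:T. ✗
3: successors {4}; []([]p | ~p) there: 4:T. ✓
4: successors {6}; []([]p | ~p) there: 6:T. ✓
5: no successors, so [][]([]p | ~p) holds vacuously. ✓
6: no successors, so [][]([]p | ~p) holds vacuously. ✓
That's 5 of 6 worlds, so 5/6.

5/6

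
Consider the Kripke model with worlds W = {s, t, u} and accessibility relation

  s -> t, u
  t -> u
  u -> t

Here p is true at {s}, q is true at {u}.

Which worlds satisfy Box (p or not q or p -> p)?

{t}

s: successors {t, u}; p or not q or p -> p there: t:F, u:T. ✗
t: successors {u}; p or not q or p -> p there: u:T. ✓
u: successors {t}; p or not q or p -> p there: t:F. ✗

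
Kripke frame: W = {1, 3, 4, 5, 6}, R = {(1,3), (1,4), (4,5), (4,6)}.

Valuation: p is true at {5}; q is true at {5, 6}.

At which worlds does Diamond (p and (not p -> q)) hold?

{4}

1: successors {3, 4}; p and (not p -> q) there: 3:F, 4:F. ✗
3: no successors, so Diamond (p and (not p -> q)) fails. ✗
4: successors {5, 6}; p and (not p -> q) there: 5:T, 6:F. ✓
5: no successors, so Diamond (p and (not p -> q)) fails. ✗
6: no successors, so Diamond (p and (not p -> q)) fails. ✗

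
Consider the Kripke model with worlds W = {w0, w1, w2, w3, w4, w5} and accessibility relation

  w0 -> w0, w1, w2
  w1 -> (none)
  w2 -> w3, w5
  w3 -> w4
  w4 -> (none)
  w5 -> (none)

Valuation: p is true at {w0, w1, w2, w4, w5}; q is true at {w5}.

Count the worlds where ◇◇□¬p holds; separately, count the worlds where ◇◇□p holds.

2 and 2

For ◇◇□¬p:
w0: successors {w0, w1, w2}; ◇□¬p there: w0:T, w1:F, w2:T. ✓
w1: no successors, so ◇◇□¬p fails. ✗
w2: successors {w3, w5}; ◇□¬p there: w3:T, w5:F. ✓
w3: successors {w4}; ◇□¬p there: w4:F. ✗
w4: no successors, so ◇◇□¬p fails. ✗
w5: no successors, so ◇◇□¬p fails. ✗
— 2 worlds.
For ◇◇□p:
w0: successors {w0, w1, w2}; ◇□p there: w0:T, w1:F, w2:T. ✓
w1: no successors, so ◇◇□p fails. ✗
w2: successors {w3, w5}; ◇□p there: w3:T, w5:F. ✓
w3: successors {w4}; ◇□p there: w4:F. ✗
w4: no successors, so ◇◇□p fails. ✗
w5: no successors, so ◇◇□p fails. ✗
— 2 worlds.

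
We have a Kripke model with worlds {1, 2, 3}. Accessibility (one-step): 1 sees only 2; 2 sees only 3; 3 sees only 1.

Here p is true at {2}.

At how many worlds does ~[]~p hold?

1: []~p is F. ✓
2: []~p is T. ✗
3: []~p is T. ✗
Satisfying worlds: {1}.

1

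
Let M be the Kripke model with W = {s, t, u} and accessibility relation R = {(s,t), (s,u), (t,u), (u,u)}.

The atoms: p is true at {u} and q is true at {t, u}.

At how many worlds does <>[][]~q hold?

s: successors {t, u}; [][]~q there: t:F, u:F. ✗
t: successors {u}; [][]~q there: u:F. ✗
u: successors {u}; [][]~q there: u:F. ✗
Satisfying worlds: ∅.

0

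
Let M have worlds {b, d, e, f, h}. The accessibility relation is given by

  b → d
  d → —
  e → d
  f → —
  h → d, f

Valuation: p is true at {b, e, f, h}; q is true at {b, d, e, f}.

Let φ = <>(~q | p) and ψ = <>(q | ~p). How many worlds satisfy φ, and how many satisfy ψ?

For <>(~q | p):
b: successors {d}; ~q | p there: d:F. ✗
d: no successors, so <>(~q | p) fails. ✗
e: successors {d}; ~q | p there: d:F. ✗
f: no successors, so <>(~q | p) fails. ✗
h: successors {d, f}; ~q | p there: d:F, f:T. ✓
— 1 world.
For <>(q | ~p):
b: successors {d}; q | ~p there: d:T. ✓
d: no successors, so <>(q | ~p) fails. ✗
e: successors {d}; q | ~p there: d:T. ✓
f: no successors, so <>(q | ~p) fails. ✗
h: successors {d, f}; q | ~p there: d:T, f:T. ✓
— 3 worlds.

1 and 3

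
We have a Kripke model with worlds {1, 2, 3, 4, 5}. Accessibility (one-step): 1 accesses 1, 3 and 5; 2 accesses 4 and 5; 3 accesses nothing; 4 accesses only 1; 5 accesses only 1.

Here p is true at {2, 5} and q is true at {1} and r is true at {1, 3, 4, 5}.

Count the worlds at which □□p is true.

1: successors {1, 3, 5}; □p there: 1:F, 3:T, 5:F. ✗
2: successors {4, 5}; □p there: 4:F, 5:F. ✗
3: no successors, so □□p holds vacuously. ✓
4: successors {1}; □p there: 1:F. ✗
5: successors {1}; □p there: 1:F. ✗
Satisfying worlds: {3}.

1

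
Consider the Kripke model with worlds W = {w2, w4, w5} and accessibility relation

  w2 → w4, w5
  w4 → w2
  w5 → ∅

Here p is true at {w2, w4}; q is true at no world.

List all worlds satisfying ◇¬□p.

{w4}

w2: successors {w4, w5}; ¬□p there: w4:F, w5:F. ✗
w4: successors {w2}; ¬□p there: w2:T. ✓
w5: no successors, so ◇¬□p fails. ✗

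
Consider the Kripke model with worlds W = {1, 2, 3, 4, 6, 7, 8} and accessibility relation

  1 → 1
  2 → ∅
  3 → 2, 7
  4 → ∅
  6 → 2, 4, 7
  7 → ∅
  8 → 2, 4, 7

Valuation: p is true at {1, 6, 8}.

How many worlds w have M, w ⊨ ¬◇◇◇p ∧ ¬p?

1: ¬◇◇◇p is F, ¬p is F. ✗
2: ¬◇◇◇p is T, ¬p is T. ✓
3: ¬◇◇◇p is T, ¬p is T. ✓
4: ¬◇◇◇p is T, ¬p is T. ✓
6: ¬◇◇◇p is T, ¬p is F. ✗
7: ¬◇◇◇p is T, ¬p is T. ✓
8: ¬◇◇◇p is T, ¬p is F. ✗
Satisfying worlds: {2, 3, 4, 7}.

4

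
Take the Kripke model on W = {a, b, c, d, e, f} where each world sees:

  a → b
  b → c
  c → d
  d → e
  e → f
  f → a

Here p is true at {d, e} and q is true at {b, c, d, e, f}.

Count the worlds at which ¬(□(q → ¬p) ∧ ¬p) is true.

a: □(q → ¬p) ∧ ¬p is T. ✗
b: □(q → ¬p) ∧ ¬p is T. ✗
c: □(q → ¬p) ∧ ¬p is F. ✓
d: □(q → ¬p) ∧ ¬p is F. ✓
e: □(q → ¬p) ∧ ¬p is F. ✓
f: □(q → ¬p) ∧ ¬p is T. ✗
Satisfying worlds: {c, d, e}.

3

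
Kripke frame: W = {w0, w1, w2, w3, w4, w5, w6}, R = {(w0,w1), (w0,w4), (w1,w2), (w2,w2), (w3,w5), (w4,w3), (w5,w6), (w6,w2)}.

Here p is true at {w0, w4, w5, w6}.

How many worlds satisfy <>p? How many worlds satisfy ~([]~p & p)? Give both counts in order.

For <>p:
w0: successors {w1, w4}; p there: w1:F, w4:T. ✓
w1: successors {w2}; p there: w2:F. ✗
w2: successors {w2}; p there: w2:F. ✗
w3: successors {w5}; p there: w5:T. ✓
w4: successors {w3}; p there: w3:F. ✗
w5: successors {w6}; p there: w6:T. ✓
w6: successors {w2}; p there: w2:F. ✗
— 3 worlds.
For ~([]~p & p):
w0: []~p & p is F. ✓
w1: []~p & p is F. ✓
w2: []~p & p is F. ✓
w3: []~p & p is F. ✓
w4: []~p & p is T. ✗
w5: []~p & p is F. ✓
w6: []~p & p is T. ✗
— 5 worlds.

3 and 5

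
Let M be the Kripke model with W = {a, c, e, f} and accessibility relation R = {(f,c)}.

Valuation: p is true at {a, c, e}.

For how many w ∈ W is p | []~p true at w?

3

a: p is T, []~p is T. ✓
c: p is T, []~p is T. ✓
e: p is T, []~p is T. ✓
f: p is F, []~p is F. ✗
Satisfying worlds: {a, c, e}.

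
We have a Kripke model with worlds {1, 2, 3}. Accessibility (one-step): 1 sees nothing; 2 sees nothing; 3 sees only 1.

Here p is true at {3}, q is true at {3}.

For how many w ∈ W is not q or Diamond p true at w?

1: not q is T, Diamond p is F. ✓
2: not q is T, Diamond p is F. ✓
3: not q is F, Diamond p is F. ✗
Satisfying worlds: {1, 2}.

2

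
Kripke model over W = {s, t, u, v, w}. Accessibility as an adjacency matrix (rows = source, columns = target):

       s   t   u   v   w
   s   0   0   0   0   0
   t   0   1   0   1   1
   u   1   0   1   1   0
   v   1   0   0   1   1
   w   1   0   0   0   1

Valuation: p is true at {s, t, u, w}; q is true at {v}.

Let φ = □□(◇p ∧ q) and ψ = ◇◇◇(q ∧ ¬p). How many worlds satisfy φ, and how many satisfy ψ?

1 and 3

For □□(◇p ∧ q):
s: no successors, so □□(◇p ∧ q) holds vacuously. ✓
t: successors {t, v, w}; □(◇p ∧ q) there: t:F, v:F, w:F. ✗
u: successors {s, u, v}; □(◇p ∧ q) there: s:T, u:F, v:F. ✗
v: successors {s, v, w}; □(◇p ∧ q) there: s:T, v:F, w:F. ✗
w: successors {s, w}; □(◇p ∧ q) there: s:T, w:F. ✗
— 1 world.
For ◇◇◇(q ∧ ¬p):
s: no successors, so ◇◇◇(q ∧ ¬p) fails. ✗
t: successors {t, v, w}; ◇◇(q ∧ ¬p) there: t:T, v:T, w:F. ✓
u: successors {s, u, v}; ◇◇(q ∧ ¬p) there: s:F, u:T, v:T. ✓
v: successors {s, v, w}; ◇◇(q ∧ ¬p) there: s:F, v:T, w:F. ✓
w: successors {s, w}; ◇◇(q ∧ ¬p) there: s:F, w:F. ✗
— 3 worlds.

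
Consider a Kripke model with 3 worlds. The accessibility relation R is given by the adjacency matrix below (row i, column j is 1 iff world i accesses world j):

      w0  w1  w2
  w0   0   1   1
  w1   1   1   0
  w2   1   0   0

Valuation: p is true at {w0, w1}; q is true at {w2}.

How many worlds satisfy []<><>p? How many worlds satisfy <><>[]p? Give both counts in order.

3 and 3

For []<><>p:
w0: successors {w1, w2}; <><>p there: w1:T, w2:T. ✓
w1: successors {w0, w1}; <><>p there: w0:T, w1:T. ✓
w2: successors {w0}; <><>p there: w0:T. ✓
— 3 worlds.
For <><>[]p:
w0: successors {w1, w2}; <>[]p there: w1:T, w2:F. ✓
w1: successors {w0, w1}; <>[]p there: w0:T, w1:T. ✓
w2: successors {w0}; <>[]p there: w0:T. ✓
— 3 worlds.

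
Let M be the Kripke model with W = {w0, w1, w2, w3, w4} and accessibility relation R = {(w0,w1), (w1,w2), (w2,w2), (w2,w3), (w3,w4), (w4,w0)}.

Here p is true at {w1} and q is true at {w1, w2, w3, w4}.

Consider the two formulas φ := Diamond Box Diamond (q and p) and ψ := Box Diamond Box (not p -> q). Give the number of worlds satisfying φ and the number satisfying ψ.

For Diamond Box Diamond (q and p):
w0: successors {w1}; Box Diamond (q and p) there: w1:F. ✗
w1: successors {w2}; Box Diamond (q and p) there: w2:F. ✗
w2: successors {w2, w3}; Box Diamond (q and p) there: w2:F, w3:F. ✗
w3: successors {w4}; Box Diamond (q and p) there: w4:T. ✓
w4: successors {w0}; Box Diamond (q and p) there: w0:F. ✗
— 1 world.
For Box Diamond Box (not p -> q):
w0: successors {w1}; Diamond Box (not p -> q) there: w1:T. ✓
w1: successors {w2}; Diamond Box (not p -> q) there: w2:T. ✓
w2: successors {w2, w3}; Diamond Box (not p -> q) there: w2:T, w3:F. ✗
w3: successors {w4}; Diamond Box (not p -> q) there: w4:T. ✓
w4: successors {w0}; Diamond Box (not p -> q) there: w0:T. ✓
— 4 worlds.

1 and 4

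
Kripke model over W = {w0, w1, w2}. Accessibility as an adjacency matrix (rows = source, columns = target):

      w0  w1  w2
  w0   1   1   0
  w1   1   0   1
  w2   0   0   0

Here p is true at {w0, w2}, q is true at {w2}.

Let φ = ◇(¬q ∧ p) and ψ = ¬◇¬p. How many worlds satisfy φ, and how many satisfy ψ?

For ◇(¬q ∧ p):
w0: successors {w0, w1}; ¬q ∧ p there: w0:T, w1:F. ✓
w1: successors {w0, w2}; ¬q ∧ p there: w0:T, w2:F. ✓
w2: no successors, so ◇(¬q ∧ p) fails. ✗
— 2 worlds.
For ¬◇¬p:
w0: ◇¬p is T. ✗
w1: ◇¬p is F. ✓
w2: ◇¬p is F. ✓
— 2 worlds.

2 and 2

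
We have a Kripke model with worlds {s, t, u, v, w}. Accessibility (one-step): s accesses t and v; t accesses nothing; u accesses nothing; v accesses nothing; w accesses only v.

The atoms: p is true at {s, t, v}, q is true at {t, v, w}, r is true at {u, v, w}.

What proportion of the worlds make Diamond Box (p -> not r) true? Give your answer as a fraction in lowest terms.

2/5

s: successors {t, v}; Box (p -> not r) there: t:T, v:T. ✓
t: no successors, so Diamond Box (p -> not r) fails. ✗
u: no successors, so Diamond Box (p -> not r) fails. ✗
v: no successors, so Diamond Box (p -> not r) fails. ✗
w: successors {v}; Box (p -> not r) there: v:T. ✓
That's 2 of 5 worlds, so 2/5.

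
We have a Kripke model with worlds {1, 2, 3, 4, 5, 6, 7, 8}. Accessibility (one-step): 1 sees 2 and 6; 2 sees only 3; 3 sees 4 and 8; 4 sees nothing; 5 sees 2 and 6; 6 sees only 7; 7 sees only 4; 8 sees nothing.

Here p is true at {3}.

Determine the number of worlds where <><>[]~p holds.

1: successors {2, 6}; <>[]~p there: 2:T, 6:T. ✓
2: successors {3}; <>[]~p there: 3:T. ✓
3: successors {4, 8}; <>[]~p there: 4:F, 8:F. ✗
4: no successors, so <><>[]~p fails. ✗
5: successors {2, 6}; <>[]~p there: 2:T, 6:T. ✓
6: successors {7}; <>[]~p there: 7:T. ✓
7: successors {4}; <>[]~p there: 4:F. ✗
8: no successors, so <><>[]~p fails. ✗
Satisfying worlds: {1, 2, 5, 6}.

4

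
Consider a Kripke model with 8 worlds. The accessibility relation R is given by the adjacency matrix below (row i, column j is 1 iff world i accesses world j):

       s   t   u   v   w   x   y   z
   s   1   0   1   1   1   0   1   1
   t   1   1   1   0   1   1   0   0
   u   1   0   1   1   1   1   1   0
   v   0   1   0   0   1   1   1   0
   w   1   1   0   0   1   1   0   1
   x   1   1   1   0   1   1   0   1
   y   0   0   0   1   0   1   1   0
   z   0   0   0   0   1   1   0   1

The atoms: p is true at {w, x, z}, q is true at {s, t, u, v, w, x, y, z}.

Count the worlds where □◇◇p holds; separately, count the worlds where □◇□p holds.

8 and 1

For □◇◇p:
s: successors {s, u, v, w, y, z}; ◇◇p there: s:T, u:T, v:T, w:T, y:T, z:T. ✓
t: successors {s, t, u, w, x}; ◇◇p there: s:T, t:T, u:T, w:T, x:T. ✓
u: successors {s, u, v, w, x, y}; ◇◇p there: s:T, u:T, v:T, w:T, x:T, y:T. ✓
v: successors {t, w, x, y}; ◇◇p there: t:T, w:T, x:T, y:T. ✓
w: successors {s, t, w, x, z}; ◇◇p there: s:T, t:T, w:T, x:T, z:T. ✓
x: successors {s, t, u, w, x, z}; ◇◇p there: s:T, t:T, u:T, w:T, x:T, z:T. ✓
y: successors {v, x, y}; ◇◇p there: v:T, x:T, y:T. ✓
z: successors {w, x, z}; ◇◇p there: w:T, x:T, z:T. ✓
— 8 worlds.
For □◇□p:
s: successors {s, u, v, w, y, z}; ◇□p there: s:T, u:F, v:F, w:T, y:F, z:T. ✗
t: successors {s, t, u, w, x}; ◇□p there: s:T, t:F, u:F, w:T, x:T. ✗
u: successors {s, u, v, w, x, y}; ◇□p there: s:T, u:F, v:F, w:T, x:T, y:F. ✗
v: successors {t, w, x, y}; ◇□p there: t:F, w:T, x:T, y:F. ✗
w: successors {s, t, w, x, z}; ◇□p there: s:T, t:F, w:T, x:T, z:T. ✗
x: successors {s, t, u, w, x, z}; ◇□p there: s:T, t:F, u:F, w:T, x:T, z:T. ✗
y: successors {v, x, y}; ◇□p there: v:F, x:T, y:F. ✗
z: successors {w, x, z}; ◇□p there: w:T, x:T, z:T. ✓
— 1 world.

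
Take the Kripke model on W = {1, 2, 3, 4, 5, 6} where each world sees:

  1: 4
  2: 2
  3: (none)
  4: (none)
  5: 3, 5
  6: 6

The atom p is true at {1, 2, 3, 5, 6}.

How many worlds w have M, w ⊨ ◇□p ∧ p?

4

1: ◇□p is T, p is T. ✓
2: ◇□p is T, p is T. ✓
3: ◇□p is F, p is T. ✗
4: ◇□p is F, p is F. ✗
5: ◇□p is T, p is T. ✓
6: ◇□p is T, p is T. ✓
Satisfying worlds: {1, 2, 5, 6}.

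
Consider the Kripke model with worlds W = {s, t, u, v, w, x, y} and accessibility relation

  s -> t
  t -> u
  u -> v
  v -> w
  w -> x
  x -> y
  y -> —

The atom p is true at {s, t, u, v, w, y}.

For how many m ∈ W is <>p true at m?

5

s: successors {t}; p there: t:T. ✓
t: successors {u}; p there: u:T. ✓
u: successors {v}; p there: v:T. ✓
v: successors {w}; p there: w:T. ✓
w: successors {x}; p there: x:F. ✗
x: successors {y}; p there: y:T. ✓
y: no successors, so <>p fails. ✗
Satisfying worlds: {s, t, u, v, x}.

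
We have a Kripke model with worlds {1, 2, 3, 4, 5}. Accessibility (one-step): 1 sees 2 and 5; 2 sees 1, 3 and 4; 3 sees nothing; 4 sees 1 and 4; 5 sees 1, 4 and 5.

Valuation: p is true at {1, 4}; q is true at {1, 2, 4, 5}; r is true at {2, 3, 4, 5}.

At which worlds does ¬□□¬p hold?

1: □□¬p is F. ✓
2: □□¬p is F. ✓
3: □□¬p is T. ✗
4: □□¬p is F. ✓
5: □□¬p is F. ✓

{1, 2, 4, 5}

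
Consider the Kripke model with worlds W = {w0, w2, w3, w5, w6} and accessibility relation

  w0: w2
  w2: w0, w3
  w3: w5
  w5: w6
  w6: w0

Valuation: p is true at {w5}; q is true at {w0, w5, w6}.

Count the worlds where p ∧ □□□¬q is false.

w0: p is F, □□□¬q is F. ✗
w2: p is F, □□□¬q is F. ✗
w3: p is F, □□□¬q is F. ✗
w5: p is T, □□□¬q is T. ✓
w6: p is F, □□□¬q is F. ✗
Satisfying worlds: {w5}.
So p ∧ □□□¬q fails at the other 4 worlds.

4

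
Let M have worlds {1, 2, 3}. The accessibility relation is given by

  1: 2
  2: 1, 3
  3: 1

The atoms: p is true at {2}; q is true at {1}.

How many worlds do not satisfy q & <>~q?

2

1: q is T, <>~q is T. ✓
2: q is F, <>~q is T. ✗
3: q is F, <>~q is F. ✗
Satisfying worlds: {1}.
So q & <>~q fails at the other 2 worlds.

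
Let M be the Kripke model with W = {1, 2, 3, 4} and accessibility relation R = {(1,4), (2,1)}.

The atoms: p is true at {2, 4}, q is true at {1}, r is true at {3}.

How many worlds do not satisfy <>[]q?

1: successors {4}; []q there: 4:T. ✓
2: successors {1}; []q there: 1:F. ✗
3: no successors, so <>[]q fails. ✗
4: no successors, so <>[]q fails. ✗
Satisfying worlds: {1}.
So <>[]q fails at the other 3 worlds.

3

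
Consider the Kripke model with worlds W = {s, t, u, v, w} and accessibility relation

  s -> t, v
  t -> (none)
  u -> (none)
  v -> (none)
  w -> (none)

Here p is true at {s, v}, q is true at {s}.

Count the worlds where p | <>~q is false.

s: p is T, <>~q is T. ✓
t: p is F, <>~q is F. ✗
u: p is F, <>~q is F. ✗
v: p is T, <>~q is F. ✓
w: p is F, <>~q is F. ✗
Satisfying worlds: {s, v}.
So p | <>~q fails at the other 3 worlds.

3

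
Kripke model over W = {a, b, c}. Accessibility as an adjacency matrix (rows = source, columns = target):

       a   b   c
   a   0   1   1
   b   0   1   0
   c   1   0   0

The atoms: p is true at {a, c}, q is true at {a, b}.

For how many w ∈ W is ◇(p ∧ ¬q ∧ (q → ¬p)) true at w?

a: successors {b, c}; p ∧ ¬q ∧ (q → ¬p) there: b:F, c:T. ✓
b: successors {b}; p ∧ ¬q ∧ (q → ¬p) there: b:F. ✗
c: successors {a}; p ∧ ¬q ∧ (q → ¬p) there: a:F. ✗
Satisfying worlds: {a}.

1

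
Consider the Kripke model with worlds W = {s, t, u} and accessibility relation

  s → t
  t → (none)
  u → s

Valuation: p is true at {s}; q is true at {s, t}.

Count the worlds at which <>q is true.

s: successors {t}; q there: t:T. ✓
t: no successors, so <>q fails. ✗
u: successors {s}; q there: s:T. ✓
Satisfying worlds: {s, u}.

2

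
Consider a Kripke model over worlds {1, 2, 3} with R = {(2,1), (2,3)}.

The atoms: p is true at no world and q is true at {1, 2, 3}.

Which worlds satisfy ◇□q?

1: no successors, so ◇□q fails. ✗
2: successors {1, 3}; □q there: 1:T, 3:T. ✓
3: no successors, so ◇□q fails. ✗

{2}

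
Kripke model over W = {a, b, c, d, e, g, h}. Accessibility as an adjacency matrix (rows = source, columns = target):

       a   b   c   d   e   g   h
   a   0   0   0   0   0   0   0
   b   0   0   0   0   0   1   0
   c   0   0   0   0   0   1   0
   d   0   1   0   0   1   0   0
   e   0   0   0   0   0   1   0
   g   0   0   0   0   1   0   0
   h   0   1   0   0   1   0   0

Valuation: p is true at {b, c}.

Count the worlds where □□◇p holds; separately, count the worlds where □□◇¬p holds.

For □□◇p:
a: no successors, so □□◇p holds vacuously. ✓
b: successors {g}; □◇p there: g:F. ✗
c: successors {g}; □◇p there: g:F. ✗
d: successors {b, e}; □◇p there: b:F, e:F. ✗
e: successors {g}; □◇p there: g:F. ✗
g: successors {e}; □◇p there: e:F. ✗
h: successors {b, e}; □◇p there: b:F, e:F. ✗
— 1 world.
For □□◇¬p:
a: no successors, so □□◇¬p holds vacuously. ✓
b: successors {g}; □◇¬p there: g:T. ✓
c: successors {g}; □◇¬p there: g:T. ✓
d: successors {b, e}; □◇¬p there: b:T, e:T. ✓
e: successors {g}; □◇¬p there: g:T. ✓
g: successors {e}; □◇¬p there: e:T. ✓
h: successors {b, e}; □◇¬p there: b:T, e:T. ✓
— 7 worlds.

1 and 7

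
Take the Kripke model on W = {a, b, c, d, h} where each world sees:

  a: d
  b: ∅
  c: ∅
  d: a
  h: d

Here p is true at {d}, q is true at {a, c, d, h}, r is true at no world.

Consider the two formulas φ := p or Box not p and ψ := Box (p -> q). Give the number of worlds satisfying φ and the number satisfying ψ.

For p or Box not p:
a: p is F, Box not p is F. ✗
b: p is F, Box not p is T. ✓
c: p is F, Box not p is T. ✓
d: p is T, Box not p is T. ✓
h: p is F, Box not p is F. ✗
— 3 worlds.
For Box (p -> q):
a: successors {d}; p -> q there: d:T. ✓
b: no successors, so Box (p -> q) holds vacuously. ✓
c: no successors, so Box (p -> q) holds vacuously. ✓
d: successors {a}; p -> q there: a:T. ✓
h: successors {d}; p -> q there: d:T. ✓
— 5 worlds.

3 and 5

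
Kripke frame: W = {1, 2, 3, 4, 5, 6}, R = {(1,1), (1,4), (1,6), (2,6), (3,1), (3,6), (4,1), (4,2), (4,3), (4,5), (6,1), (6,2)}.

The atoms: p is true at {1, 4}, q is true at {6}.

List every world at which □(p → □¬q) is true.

1: successors {1, 4, 6}; p → □¬q there: 1:F, 4:T, 6:T. ✗
2: successors {6}; p → □¬q there: 6:T. ✓
3: successors {1, 6}; p → □¬q there: 1:F, 6:T. ✗
4: successors {1, 2, 3, 5}; p → □¬q there: 1:F, 2:T, 3:T, 5:T. ✗
5: no successors, so □(p → □¬q) holds vacuously. ✓
6: successors {1, 2}; p → □¬q there: 1:F, 2:T. ✗

{2, 5}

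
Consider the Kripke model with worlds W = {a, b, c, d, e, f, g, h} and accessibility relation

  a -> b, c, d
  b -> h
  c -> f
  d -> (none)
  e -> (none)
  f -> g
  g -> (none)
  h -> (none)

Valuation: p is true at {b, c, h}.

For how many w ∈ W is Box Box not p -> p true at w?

4

a: Box Box not p is F, p is F. ✓
b: Box Box not p is T, p is T. ✓
c: Box Box not p is T, p is T. ✓
d: Box Box not p is T, p is F. ✗
e: Box Box not p is T, p is F. ✗
f: Box Box not p is T, p is F. ✗
g: Box Box not p is T, p is F. ✗
h: Box Box not p is T, p is T. ✓
Satisfying worlds: {a, b, c, h}.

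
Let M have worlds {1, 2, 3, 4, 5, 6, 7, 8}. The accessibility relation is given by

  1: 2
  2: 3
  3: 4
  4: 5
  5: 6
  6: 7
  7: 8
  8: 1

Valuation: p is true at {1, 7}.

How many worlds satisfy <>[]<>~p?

1: successors {2}; []<>~p there: 2:T. ✓
2: successors {3}; []<>~p there: 3:T. ✓
3: successors {4}; []<>~p there: 4:T. ✓
4: successors {5}; []<>~p there: 5:F. ✗
5: successors {6}; []<>~p there: 6:T. ✓
6: successors {7}; []<>~p there: 7:F. ✗
7: successors {8}; []<>~p there: 8:T. ✓
8: successors {1}; []<>~p there: 1:T. ✓
Satisfying worlds: {1, 2, 3, 5, 7, 8}.

6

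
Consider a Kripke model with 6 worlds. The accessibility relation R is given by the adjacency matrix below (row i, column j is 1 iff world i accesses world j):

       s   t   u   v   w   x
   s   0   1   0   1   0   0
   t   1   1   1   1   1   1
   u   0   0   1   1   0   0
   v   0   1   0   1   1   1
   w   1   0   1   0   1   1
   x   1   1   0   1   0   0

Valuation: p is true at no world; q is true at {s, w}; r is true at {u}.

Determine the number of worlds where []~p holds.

6

s: successors {t, v}; ~p there: t:T, v:T. ✓
t: successors {s, t, u, v, w, x}; ~p there: s:T, t:T, u:T, v:T, w:T, x:T. ✓
u: successors {u, v}; ~p there: u:T, v:T. ✓
v: successors {t, v, w, x}; ~p there: t:T, v:T, w:T, x:T. ✓
w: successors {s, u, w, x}; ~p there: s:T, u:T, w:T, x:T. ✓
x: successors {s, t, v}; ~p there: s:T, t:T, v:T. ✓
Satisfying worlds: {s, t, u, v, w, x}.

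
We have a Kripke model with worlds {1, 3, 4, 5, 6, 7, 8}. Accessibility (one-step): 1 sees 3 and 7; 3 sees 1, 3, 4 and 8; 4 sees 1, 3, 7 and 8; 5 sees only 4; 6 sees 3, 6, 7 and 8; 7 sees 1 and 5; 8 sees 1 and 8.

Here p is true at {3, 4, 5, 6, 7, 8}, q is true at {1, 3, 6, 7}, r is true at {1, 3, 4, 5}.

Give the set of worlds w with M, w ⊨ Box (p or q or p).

{1, 3, 4, 5, 6, 7, 8}

1: successors {3, 7}; p or q or p there: 3:T, 7:T. ✓
3: successors {1, 3, 4, 8}; p or q or p there: 1:T, 3:T, 4:T, 8:T. ✓
4: successors {1, 3, 7, 8}; p or q or p there: 1:T, 3:T, 7:T, 8:T. ✓
5: successors {4}; p or q or p there: 4:T. ✓
6: successors {3, 6, 7, 8}; p or q or p there: 3:T, 6:T, 7:T, 8:T. ✓
7: successors {1, 5}; p or q or p there: 1:T, 5:T. ✓
8: successors {1, 8}; p or q or p there: 1:T, 8:T. ✓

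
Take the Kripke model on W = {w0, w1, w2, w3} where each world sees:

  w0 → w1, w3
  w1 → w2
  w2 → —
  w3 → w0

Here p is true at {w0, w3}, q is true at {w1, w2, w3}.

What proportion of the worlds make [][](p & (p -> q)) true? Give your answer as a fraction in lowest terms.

1/2

w0: successors {w1, w3}; [](p & (p -> q)) there: w1:F, w3:F. ✗
w1: successors {w2}; [](p & (p -> q)) there: w2:T. ✓
w2: no successors, so [][](p & (p -> q)) holds vacuously. ✓
w3: successors {w0}; [](p & (p -> q)) there: w0:F. ✗
That's 2 of 4 worlds, so 2/4 = 1/2.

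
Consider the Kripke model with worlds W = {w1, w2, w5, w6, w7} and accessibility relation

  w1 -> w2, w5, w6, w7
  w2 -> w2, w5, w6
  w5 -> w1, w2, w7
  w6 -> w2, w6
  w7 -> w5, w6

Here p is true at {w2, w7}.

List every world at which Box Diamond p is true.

w1: successors {w2, w5, w6, w7}; Diamond p there: w2:T, w5:T, w6:T, w7:F. ✗
w2: successors {w2, w5, w6}; Diamond p there: w2:T, w5:T, w6:T. ✓
w5: successors {w1, w2, w7}; Diamond p there: w1:T, w2:T, w7:F. ✗
w6: successors {w2, w6}; Diamond p there: w2:T, w6:T. ✓
w7: successors {w5, w6}; Diamond p there: w5:T, w6:T. ✓

{w2, w6, w7}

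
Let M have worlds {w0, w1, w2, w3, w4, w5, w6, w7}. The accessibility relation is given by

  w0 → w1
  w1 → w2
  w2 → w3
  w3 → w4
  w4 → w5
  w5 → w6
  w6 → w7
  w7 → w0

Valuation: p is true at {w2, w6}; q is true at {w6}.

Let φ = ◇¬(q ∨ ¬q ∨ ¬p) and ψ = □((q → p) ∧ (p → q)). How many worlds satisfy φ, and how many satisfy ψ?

For ◇¬(q ∨ ¬q ∨ ¬p):
w0: successors {w1}; ¬(q ∨ ¬q ∨ ¬p) there: w1:F. ✗
w1: successors {w2}; ¬(q ∨ ¬q ∨ ¬p) there: w2:F. ✗
w2: successors {w3}; ¬(q ∨ ¬q ∨ ¬p) there: w3:F. ✗
w3: successors {w4}; ¬(q ∨ ¬q ∨ ¬p) there: w4:F. ✗
w4: successors {w5}; ¬(q ∨ ¬q ∨ ¬p) there: w5:F. ✗
w5: successors {w6}; ¬(q ∨ ¬q ∨ ¬p) there: w6:F. ✗
w6: successors {w7}; ¬(q ∨ ¬q ∨ ¬p) there: w7:F. ✗
w7: successors {w0}; ¬(q ∨ ¬q ∨ ¬p) there: w0:F. ✗
— 0 worlds.
For □((q → p) ∧ (p → q)):
w0: successors {w1}; (q → p) ∧ (p → q) there: w1:T. ✓
w1: successors {w2}; (q → p) ∧ (p → q) there: w2:F. ✗
w2: successors {w3}; (q → p) ∧ (p → q) there: w3:T. ✓
w3: successors {w4}; (q → p) ∧ (p → q) there: w4:T. ✓
w4: successors {w5}; (q → p) ∧ (p → q) there: w5:T. ✓
w5: successors {w6}; (q → p) ∧ (p → q) there: w6:T. ✓
w6: successors {w7}; (q → p) ∧ (p → q) there: w7:T. ✓
w7: successors {w0}; (q → p) ∧ (p → q) there: w0:T. ✓
— 7 worlds.

0 and 7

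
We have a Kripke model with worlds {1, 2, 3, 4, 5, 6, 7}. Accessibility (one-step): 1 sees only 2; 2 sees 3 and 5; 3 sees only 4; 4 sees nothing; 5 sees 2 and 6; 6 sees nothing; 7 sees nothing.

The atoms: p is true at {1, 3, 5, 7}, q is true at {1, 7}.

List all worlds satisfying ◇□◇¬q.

{1, 3, 5}

1: successors {2}; □◇¬q there: 2:T. ✓
2: successors {3, 5}; □◇¬q there: 3:F, 5:F. ✗
3: successors {4}; □◇¬q there: 4:T. ✓
4: no successors, so ◇□◇¬q fails. ✗
5: successors {2, 6}; □◇¬q there: 2:T, 6:T. ✓
6: no successors, so ◇□◇¬q fails. ✗
7: no successors, so ◇□◇¬q fails. ✗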